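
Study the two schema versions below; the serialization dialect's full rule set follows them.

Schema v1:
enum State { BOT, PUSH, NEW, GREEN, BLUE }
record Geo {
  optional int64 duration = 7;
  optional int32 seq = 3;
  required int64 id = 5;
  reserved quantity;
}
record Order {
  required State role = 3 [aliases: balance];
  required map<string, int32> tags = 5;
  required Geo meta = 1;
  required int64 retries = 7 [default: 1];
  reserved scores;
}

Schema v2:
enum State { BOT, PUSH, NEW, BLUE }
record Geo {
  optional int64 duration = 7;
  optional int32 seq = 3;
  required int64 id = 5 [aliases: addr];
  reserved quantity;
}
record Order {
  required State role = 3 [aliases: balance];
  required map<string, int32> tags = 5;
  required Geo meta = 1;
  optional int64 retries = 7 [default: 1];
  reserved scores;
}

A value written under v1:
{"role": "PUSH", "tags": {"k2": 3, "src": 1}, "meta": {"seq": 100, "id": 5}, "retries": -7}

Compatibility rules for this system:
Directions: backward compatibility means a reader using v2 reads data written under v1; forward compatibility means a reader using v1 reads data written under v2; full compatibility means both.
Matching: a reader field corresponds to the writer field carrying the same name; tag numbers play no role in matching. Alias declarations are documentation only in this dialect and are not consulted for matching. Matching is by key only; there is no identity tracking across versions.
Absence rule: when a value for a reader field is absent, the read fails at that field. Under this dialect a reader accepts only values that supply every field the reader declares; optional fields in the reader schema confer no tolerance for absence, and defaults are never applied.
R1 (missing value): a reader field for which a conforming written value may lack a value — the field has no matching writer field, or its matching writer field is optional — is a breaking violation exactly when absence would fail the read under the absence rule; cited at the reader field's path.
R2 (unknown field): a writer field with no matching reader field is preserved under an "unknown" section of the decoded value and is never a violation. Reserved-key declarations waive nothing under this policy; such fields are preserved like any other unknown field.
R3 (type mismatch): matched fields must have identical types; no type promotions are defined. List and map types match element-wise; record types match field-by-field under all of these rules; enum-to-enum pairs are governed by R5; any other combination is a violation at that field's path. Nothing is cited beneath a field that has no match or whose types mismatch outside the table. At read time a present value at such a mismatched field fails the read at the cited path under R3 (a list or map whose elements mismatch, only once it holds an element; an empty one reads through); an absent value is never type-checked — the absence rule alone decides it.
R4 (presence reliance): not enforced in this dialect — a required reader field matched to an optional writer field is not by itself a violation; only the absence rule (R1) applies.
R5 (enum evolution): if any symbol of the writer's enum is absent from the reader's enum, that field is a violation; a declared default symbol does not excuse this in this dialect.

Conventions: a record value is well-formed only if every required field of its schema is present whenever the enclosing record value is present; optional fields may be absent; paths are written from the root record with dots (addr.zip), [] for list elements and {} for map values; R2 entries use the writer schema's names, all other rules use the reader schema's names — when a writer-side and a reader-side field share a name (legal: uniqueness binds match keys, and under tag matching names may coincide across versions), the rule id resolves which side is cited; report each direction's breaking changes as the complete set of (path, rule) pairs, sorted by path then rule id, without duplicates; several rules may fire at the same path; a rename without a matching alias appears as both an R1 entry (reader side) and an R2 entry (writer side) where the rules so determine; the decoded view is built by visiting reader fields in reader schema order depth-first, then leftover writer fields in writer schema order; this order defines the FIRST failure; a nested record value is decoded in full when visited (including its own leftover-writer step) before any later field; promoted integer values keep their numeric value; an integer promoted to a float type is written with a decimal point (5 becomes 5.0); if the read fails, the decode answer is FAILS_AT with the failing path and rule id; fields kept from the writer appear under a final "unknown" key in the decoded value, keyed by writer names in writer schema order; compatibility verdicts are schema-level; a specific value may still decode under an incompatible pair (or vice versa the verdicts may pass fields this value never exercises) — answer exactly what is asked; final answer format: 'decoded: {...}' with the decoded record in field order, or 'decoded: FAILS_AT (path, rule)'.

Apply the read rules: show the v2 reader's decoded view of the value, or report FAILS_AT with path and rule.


decoded: FAILS_AT (meta.duration, R1)

in Order below, arrows point writer -> reader
decoding the Order value with the v2 reader:
  role := "PUSH"
  tags := {"k2": 3, "src": 1}
  read fails at meta.duration under R1 (no fill)
  => FAILS_AT (meta.duration, R1)
remaining Order differences; none change what is asked:
  enum State (field role in record Order): symbol GREEN removed -> affects the rule determinations only; this particular Order value decodes identically
  field retries in record Order: required changed to optional -> affects the rule determinations only; this particular Order value decodes identically


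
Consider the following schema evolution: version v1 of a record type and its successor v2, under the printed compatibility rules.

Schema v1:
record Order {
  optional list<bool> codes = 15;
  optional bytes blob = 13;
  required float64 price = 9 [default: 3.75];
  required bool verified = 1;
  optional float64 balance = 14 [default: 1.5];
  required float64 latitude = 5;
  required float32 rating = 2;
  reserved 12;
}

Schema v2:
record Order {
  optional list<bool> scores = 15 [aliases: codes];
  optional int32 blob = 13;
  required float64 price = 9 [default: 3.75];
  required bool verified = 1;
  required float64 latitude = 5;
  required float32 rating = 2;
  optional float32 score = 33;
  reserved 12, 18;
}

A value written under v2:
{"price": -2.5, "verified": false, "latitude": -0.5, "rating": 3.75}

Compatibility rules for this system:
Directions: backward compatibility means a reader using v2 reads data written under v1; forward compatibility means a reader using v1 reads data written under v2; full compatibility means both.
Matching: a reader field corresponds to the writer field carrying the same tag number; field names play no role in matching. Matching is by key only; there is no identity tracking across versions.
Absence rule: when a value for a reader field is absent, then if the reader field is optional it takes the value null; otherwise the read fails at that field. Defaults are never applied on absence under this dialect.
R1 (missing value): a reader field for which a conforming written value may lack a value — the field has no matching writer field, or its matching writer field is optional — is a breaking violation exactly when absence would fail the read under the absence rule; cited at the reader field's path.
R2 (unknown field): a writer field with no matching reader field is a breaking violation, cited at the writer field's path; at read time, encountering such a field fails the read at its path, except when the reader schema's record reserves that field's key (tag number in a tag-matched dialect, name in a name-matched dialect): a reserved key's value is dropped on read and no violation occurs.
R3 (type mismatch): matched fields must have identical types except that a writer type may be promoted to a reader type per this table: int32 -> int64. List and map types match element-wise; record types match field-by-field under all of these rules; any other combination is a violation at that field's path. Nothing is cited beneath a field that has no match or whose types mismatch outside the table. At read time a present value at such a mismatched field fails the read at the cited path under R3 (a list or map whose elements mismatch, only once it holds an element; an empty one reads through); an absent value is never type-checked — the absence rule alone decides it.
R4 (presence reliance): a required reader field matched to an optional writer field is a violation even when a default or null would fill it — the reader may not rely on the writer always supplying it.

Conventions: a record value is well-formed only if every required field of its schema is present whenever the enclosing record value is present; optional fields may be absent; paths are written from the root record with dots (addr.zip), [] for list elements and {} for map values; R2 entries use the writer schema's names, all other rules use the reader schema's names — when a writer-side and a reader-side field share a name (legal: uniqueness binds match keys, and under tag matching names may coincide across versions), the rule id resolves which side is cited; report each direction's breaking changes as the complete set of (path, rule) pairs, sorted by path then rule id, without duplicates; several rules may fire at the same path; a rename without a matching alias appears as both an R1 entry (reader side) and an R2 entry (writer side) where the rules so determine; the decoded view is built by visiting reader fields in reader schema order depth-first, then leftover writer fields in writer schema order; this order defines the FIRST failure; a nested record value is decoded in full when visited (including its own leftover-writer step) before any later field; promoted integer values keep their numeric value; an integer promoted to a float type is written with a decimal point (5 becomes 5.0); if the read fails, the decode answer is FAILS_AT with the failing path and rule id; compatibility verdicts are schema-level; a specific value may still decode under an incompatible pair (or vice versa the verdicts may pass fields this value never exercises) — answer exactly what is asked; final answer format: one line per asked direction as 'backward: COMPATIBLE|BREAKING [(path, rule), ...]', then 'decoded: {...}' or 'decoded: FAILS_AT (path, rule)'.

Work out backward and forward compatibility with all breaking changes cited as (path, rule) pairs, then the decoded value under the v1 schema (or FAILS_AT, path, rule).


each type pair in Order: writer, then reader
backward pass over Order, reader schema v2, writer schema v1:
  scores: paired with writer codes (list<bool> -> list<bool>; writer optional)
  blob: paired with writer blob (bytes -> int32; writer optional)
  price: paired with writer price (float64 -> float64; writer required)
  verified: paired with writer verified (bool -> bool; writer required)
  latitude: paired with writer latitude (float64 -> float64; writer required)
  rating: paired with writer rating (float32 -> float32; writer required)
  score: no writer-side match
  balance (writer side), unknown to reader
  violation R2 at balance
  violation R3 at blob
  => backward verdict for Order: BREAKING, 2 violation(s)
forward pass over Order, reader schema v1, writer schema v2:
  codes: paired with writer scores (list<bool> -> list<bool>; writer optional)
  blob: paired with writer blob (int32 -> bytes; writer optional)
  price: paired with writer price (float64 -> float64; writer required)
  verified: paired with writer verified (bool -> bool; writer required)
  balance: no writer-side match
  latitude: paired with writer latitude (float64 -> float64; writer required)
  rating: paired with writer rating (float32 -> float32; writer required)
  score (writer side), unknown to reader
  violation R3 at blob
  violation R2 at score
  => forward verdict for Order: BREAKING, 2 violation(s)
decode (reader v1):
  codes := null (not supplied -> null)
  blob := null (not supplied -> null)
  price := -2.5
  verified := false
  balance := null (not supplied -> null)
  latitude := -0.5
  rating := 3.75
  => decoded: {"codes": null, "blob": null, "price": -2.5, "verified": false, "balance": null, "latitude": -0.5, "rating": 3.75}

backward: BREAKING [(balance, R2), (blob, R3)]; forward: BREAKING [(blob, R3), (score, R2)]; decoded: {"codes": null, "blob": null, "price": -2.5, "verified": false, "balance": null, "latitude": -0.5, "rating": 3.75}


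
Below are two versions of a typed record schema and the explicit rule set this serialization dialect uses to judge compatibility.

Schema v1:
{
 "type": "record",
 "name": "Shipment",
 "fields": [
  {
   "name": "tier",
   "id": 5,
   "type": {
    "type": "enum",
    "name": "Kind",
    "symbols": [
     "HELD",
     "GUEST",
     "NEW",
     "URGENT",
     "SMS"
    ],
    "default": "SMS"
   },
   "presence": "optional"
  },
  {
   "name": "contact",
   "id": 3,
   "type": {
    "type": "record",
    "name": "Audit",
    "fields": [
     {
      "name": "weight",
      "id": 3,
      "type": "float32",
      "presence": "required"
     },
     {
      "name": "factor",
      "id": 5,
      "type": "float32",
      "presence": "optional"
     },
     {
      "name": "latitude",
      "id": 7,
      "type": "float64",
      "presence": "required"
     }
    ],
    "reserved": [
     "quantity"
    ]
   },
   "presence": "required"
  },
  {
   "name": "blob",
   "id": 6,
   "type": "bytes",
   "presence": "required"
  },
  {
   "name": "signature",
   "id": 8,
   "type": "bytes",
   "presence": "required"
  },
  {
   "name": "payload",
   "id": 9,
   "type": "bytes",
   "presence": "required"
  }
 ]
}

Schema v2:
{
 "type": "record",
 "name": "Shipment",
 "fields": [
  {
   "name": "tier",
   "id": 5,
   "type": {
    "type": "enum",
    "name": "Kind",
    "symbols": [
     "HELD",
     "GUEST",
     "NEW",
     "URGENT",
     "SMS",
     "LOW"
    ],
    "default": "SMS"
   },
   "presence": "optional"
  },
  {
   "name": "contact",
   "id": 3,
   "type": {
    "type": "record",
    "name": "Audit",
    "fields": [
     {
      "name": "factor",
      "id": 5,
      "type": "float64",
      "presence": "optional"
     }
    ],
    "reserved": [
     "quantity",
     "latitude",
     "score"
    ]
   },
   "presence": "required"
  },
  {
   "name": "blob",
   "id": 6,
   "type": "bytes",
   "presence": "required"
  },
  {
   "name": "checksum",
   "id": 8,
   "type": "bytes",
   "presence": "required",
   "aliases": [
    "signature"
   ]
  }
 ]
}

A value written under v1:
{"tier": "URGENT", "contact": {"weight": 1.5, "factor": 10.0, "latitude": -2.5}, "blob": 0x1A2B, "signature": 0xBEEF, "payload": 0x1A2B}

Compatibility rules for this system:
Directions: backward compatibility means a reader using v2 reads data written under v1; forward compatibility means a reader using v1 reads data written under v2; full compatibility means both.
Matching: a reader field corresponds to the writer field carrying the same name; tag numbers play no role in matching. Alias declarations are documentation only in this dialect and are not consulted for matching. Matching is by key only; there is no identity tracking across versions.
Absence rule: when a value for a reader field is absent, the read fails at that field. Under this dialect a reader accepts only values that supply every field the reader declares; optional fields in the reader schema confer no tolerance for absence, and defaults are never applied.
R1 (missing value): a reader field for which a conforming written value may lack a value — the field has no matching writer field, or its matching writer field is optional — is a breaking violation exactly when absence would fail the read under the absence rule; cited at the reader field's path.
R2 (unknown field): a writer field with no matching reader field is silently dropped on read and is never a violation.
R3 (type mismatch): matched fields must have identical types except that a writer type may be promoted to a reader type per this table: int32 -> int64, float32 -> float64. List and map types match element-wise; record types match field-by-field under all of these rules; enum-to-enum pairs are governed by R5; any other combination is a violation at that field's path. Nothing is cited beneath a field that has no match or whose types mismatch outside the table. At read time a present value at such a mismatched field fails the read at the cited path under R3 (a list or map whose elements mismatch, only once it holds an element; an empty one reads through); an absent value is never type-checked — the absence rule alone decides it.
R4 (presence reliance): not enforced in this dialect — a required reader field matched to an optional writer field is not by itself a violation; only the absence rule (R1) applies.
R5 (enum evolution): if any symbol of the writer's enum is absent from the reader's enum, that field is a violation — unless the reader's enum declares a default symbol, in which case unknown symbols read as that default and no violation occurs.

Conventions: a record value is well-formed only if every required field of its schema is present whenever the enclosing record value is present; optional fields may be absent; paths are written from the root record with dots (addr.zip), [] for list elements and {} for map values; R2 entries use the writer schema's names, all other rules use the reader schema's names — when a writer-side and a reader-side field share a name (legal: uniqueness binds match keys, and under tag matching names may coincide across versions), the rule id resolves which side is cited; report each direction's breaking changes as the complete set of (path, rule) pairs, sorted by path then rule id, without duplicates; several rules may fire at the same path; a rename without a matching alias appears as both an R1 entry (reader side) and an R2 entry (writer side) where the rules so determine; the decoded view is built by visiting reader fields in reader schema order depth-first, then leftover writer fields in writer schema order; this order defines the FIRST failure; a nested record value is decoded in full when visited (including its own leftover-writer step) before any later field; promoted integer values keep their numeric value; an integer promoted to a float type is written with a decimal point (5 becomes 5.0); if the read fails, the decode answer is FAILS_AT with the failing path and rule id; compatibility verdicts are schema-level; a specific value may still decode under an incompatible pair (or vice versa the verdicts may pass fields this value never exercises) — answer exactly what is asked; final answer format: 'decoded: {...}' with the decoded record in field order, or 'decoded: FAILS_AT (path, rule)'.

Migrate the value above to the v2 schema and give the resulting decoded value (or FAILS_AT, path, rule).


in Shipment below, arrows point writer -> reader
migrating the Shipment value to v2:
  tier := "URGENT"
  contact.factor := 10.0 (float32 -> float64)
  writer contact.weight: unmatched, discarded
  writer contact.latitude: unmatched, discarded
  blob := 0x1A2B
  read fails at checksum under R1 (no fill)
  => FAILS_AT (checksum, R1)
checking off the Shipment differences that do not matter here:
  removed field latitude from record Audit (its key "latitude" joins the reserved list) -> schema-level compatibility only; this Shipment value's decode is unchanged
  enum Kind (field tier in record Shipment): symbol LOW added -> fires no rule on Shipment under this dialect and leaves the result unchanged
  removed field weight from record Audit -> schema-level compatibility only; this Shipment value's decode is unchanged
  field factor in record Audit: type float32 changed to float64 -> schema-level compatibility only; this Shipment value's decode is unchanged
  removed field payload from record Shipment -> schema-level compatibility only; this Shipment value's decode is unchanged

decoded: FAILS_AT (checksum, R1)


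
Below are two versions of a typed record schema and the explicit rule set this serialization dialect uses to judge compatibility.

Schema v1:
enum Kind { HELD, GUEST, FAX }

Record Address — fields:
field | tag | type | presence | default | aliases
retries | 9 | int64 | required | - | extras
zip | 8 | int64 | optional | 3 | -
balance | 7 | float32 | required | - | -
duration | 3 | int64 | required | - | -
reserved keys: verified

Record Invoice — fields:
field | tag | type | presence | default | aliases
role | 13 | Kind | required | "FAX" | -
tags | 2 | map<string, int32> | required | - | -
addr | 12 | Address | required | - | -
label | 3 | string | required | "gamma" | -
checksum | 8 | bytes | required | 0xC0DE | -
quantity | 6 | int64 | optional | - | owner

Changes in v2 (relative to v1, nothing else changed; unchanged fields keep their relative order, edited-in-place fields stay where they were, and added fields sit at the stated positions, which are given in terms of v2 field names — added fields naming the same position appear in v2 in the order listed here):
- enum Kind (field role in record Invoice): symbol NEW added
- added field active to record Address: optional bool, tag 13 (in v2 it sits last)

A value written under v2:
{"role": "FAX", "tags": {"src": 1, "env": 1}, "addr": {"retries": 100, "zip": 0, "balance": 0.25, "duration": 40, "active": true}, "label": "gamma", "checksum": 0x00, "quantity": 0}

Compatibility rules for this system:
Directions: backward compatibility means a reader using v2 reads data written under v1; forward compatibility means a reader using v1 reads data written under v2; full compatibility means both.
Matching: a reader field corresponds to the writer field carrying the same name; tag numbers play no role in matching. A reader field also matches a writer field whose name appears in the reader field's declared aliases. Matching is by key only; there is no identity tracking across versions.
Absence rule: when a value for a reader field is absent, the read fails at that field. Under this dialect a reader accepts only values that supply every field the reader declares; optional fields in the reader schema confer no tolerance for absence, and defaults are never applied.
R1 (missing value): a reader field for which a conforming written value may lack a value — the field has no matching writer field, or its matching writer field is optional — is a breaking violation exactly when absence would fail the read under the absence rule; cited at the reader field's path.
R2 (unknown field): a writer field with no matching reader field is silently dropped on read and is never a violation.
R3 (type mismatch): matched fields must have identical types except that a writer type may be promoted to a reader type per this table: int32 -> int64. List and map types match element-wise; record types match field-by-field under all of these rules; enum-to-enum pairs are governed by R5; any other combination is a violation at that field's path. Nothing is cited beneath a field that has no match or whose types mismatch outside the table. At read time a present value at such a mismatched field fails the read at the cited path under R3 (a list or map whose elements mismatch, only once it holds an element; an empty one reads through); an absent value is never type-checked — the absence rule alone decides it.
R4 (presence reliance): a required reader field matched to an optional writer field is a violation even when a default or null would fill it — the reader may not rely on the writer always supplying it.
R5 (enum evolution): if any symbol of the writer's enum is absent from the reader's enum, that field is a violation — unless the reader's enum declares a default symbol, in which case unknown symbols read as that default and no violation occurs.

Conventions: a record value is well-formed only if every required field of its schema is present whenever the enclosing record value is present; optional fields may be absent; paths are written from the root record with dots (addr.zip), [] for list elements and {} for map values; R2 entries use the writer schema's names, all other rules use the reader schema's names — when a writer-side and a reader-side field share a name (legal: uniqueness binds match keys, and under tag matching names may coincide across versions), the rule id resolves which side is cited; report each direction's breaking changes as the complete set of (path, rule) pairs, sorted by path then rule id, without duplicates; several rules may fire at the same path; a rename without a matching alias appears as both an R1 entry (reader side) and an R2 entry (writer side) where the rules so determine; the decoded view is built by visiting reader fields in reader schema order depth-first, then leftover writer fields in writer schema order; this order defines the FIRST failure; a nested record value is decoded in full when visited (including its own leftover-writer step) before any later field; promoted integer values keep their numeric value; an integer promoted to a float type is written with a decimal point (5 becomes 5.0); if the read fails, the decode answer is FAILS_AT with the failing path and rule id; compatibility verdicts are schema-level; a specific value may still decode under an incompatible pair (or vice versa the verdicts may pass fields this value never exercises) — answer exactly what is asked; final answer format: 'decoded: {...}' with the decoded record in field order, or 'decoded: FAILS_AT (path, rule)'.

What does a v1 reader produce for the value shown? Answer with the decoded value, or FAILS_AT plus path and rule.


decoded: {"role": "FAX", "tags": {"src": 1, "env": 1}, "addr": {"retries": 100, "zip": 0, "balance": 0.25, "duration": 40}, "label": "gamma", "checksum": 0x00, "quantity": 0}

the writer's type comes first in each Invoice pair
migrating the Invoice value to v1:
  role := "FAX"
  tags := {"src": 1, "env": 1}
  addr.retries := 100
  addr.zip := 0
  addr.balance := 0.25
  addr.duration := 40
  writer addr.active: no reader field; dropped
  label := "gamma"
  checksum := 0x00
  quantity := 0
  => decoded: {"role": "FAX", "tags": {"src": 1, "env": 1}, "addr": {"retries": 100, "zip": 0, "balance": 0.25, "duration": 40}, "label": "gamma", "checksum": 0x00, "quantity": 0}
ruling out the remaining Invoice differences:
  enum Kind (field role in record Invoice): symbol NEW added -> schema-level compatibility only; this Invoice value's decode is unchanged
  added field active to record Address: optional bool, tag 13 (in v2 it sits last) -> schema-level compatibility only; this Invoice value's decode is unchanged


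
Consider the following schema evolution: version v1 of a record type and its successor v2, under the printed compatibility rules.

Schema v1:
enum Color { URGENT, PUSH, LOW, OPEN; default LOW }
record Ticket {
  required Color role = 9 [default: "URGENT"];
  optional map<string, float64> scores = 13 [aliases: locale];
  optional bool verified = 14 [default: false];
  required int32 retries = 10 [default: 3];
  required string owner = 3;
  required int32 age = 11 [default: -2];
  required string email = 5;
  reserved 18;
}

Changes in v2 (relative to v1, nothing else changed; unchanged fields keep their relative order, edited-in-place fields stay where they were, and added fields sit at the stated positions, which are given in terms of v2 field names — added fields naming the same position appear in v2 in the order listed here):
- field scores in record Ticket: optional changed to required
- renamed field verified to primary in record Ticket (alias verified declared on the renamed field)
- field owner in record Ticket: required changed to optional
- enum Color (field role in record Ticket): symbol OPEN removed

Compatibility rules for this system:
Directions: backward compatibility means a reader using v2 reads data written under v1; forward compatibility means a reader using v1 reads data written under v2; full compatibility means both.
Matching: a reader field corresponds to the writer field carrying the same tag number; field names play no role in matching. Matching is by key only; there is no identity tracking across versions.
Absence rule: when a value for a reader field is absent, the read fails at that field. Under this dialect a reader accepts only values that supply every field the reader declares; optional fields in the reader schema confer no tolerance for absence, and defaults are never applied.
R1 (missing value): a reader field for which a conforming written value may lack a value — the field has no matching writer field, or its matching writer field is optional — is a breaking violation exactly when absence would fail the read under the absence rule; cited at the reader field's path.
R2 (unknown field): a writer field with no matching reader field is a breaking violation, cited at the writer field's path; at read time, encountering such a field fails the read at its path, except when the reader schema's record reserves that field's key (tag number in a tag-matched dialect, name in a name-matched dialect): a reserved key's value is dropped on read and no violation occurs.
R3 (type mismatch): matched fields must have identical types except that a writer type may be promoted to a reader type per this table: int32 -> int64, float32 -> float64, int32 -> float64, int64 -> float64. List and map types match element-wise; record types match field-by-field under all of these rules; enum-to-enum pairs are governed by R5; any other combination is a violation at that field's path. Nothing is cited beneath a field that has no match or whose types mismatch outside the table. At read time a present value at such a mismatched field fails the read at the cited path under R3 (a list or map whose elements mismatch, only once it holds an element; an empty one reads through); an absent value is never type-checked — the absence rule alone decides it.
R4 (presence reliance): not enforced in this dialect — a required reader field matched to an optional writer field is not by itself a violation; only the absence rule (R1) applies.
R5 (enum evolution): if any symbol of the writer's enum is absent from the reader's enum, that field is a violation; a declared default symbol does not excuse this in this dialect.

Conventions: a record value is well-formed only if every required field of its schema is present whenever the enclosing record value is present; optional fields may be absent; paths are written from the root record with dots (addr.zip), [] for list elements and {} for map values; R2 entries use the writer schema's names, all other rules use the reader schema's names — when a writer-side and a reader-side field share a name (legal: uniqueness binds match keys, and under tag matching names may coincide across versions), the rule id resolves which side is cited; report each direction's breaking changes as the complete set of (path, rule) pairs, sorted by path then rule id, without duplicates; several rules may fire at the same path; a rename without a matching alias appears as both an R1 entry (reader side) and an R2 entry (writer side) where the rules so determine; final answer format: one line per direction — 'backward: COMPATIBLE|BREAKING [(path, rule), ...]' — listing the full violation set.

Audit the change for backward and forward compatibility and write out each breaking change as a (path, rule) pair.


backward: BREAKING [(primary, R1), (role, R5), (scores, R1)]; forward: BREAKING [(owner, R1), (verified, R1)]

in Ticket below, arrows point writer -> reader
backward on Ticket — v2 reading data written by v1:
  role: Color -> Color, writer required; from role
  scores: map<string, float64> -> map<string, float64>, writer optional; from scores
  primary: bool -> bool, writer optional; from verified
  retries: int32 -> int32, writer required; from retries
  owner: string -> string, writer required; from owner
  age: int32 -> int32, writer required; from age
  email: string -> string, writer required; from email
  violation R1 at primary
  violation R5 at role
  violation R1 at scores
  backward on Ticket therefore BREAKING (3)
forward on Ticket — v1 reading data written by v2:
  role: Color -> Color, writer required; from role
  scores: map<string, float64> -> map<string, float64>, writer required; from scores
  verified: bool -> bool, writer optional; from primary
  retries: int32 -> int32, writer required; from retries
  owner: string -> string, writer optional; from owner
  age: int32 -> int32, writer required; from age
  email: string -> string, writer required; from email
  violation R1 at owner
  violation R1 at verified
  forward on Ticket therefore BREAKING (2)


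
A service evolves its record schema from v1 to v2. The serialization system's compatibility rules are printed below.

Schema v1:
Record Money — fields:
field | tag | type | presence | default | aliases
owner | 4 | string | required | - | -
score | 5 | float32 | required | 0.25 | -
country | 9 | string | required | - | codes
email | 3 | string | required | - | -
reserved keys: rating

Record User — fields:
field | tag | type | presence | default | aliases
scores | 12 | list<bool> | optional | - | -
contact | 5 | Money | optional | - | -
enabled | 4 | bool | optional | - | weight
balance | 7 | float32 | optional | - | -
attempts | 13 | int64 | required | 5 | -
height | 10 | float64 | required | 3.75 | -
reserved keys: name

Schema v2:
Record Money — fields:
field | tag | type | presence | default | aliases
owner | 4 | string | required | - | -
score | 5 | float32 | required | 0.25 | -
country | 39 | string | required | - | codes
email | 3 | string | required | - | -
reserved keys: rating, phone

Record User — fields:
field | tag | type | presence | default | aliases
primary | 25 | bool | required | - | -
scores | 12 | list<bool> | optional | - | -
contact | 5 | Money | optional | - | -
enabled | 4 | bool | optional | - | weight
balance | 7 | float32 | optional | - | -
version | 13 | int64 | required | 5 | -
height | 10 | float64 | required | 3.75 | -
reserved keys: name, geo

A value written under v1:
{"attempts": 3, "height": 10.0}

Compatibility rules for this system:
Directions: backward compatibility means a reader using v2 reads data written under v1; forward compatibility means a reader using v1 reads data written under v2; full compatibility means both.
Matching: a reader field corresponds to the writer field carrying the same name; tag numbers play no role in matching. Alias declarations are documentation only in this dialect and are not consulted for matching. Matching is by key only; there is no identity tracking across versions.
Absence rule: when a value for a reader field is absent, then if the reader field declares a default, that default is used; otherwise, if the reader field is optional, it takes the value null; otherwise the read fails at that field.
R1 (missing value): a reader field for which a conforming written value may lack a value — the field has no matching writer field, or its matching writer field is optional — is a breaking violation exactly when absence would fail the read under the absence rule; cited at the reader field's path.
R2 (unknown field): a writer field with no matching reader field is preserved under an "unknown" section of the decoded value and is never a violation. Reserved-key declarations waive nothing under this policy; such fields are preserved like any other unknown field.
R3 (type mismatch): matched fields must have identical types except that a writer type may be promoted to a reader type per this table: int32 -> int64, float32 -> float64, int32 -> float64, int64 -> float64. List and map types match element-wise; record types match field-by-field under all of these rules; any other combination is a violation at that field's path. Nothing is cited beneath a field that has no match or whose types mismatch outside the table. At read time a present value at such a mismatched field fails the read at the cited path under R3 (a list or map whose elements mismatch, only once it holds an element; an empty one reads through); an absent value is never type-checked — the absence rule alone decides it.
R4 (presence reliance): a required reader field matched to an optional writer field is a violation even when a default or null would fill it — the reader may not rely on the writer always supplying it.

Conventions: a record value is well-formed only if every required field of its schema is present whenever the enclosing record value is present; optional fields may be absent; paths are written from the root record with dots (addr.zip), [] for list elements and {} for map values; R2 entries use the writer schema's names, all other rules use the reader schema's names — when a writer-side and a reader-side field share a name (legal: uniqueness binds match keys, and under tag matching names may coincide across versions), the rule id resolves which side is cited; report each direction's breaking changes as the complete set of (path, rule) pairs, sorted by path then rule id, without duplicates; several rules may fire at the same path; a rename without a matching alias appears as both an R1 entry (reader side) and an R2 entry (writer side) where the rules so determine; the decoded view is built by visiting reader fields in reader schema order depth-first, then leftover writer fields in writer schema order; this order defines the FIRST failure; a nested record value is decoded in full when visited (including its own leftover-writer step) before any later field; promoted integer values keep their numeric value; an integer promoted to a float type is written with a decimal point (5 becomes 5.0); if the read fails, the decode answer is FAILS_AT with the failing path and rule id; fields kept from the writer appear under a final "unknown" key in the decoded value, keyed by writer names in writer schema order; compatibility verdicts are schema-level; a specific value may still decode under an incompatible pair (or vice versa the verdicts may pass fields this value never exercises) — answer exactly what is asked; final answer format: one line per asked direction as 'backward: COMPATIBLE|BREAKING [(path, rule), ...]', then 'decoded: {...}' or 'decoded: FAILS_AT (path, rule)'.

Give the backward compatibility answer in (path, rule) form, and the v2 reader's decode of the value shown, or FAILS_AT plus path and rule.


each type pair in User: writer, then reader
backward analysis of User with v2 as reader and v1 as writer:
  primary: no writer match
  scores: paired with writer scores (list<bool> -> list<bool>; writer optional)
  contact: paired with writer contact (Money -> Money; writer optional)
  enabled: paired with writer enabled (bool -> bool; writer optional)
  balance: paired with writer balance (float32 -> float32; writer optional)
  version: no writer match
  height: paired with writer height (float64 -> float64; writer required)
  writer attempts: unknown to reader
  contact.owner: paired with writer contact.owner (string -> string; writer required)
  contact.score: paired with writer contact.score (float32 -> float32; writer required)
  contact.country: paired with writer contact.country (string -> string; writer required)
  contact.email: paired with writer contact.email (string -> string; writer required)
  rule R1 violated at primary
  => 1 violation(s): backward is BREAKING for User
decode (reader v2):
  read fails at primary under R1 (no fill)
  => FAILS_AT (primary, R1)
ruling out the remaining User differences:
  field country in record Money: tag 9 changed to 39 -> triggers nothing under User's printed rules — same verdict
  renamed field attempts to version in record User -> triggers nothing under User's printed rules — same verdict

backward: BREAKING [(primary, R1)]; decoded: FAILS_AT (primary, R1)


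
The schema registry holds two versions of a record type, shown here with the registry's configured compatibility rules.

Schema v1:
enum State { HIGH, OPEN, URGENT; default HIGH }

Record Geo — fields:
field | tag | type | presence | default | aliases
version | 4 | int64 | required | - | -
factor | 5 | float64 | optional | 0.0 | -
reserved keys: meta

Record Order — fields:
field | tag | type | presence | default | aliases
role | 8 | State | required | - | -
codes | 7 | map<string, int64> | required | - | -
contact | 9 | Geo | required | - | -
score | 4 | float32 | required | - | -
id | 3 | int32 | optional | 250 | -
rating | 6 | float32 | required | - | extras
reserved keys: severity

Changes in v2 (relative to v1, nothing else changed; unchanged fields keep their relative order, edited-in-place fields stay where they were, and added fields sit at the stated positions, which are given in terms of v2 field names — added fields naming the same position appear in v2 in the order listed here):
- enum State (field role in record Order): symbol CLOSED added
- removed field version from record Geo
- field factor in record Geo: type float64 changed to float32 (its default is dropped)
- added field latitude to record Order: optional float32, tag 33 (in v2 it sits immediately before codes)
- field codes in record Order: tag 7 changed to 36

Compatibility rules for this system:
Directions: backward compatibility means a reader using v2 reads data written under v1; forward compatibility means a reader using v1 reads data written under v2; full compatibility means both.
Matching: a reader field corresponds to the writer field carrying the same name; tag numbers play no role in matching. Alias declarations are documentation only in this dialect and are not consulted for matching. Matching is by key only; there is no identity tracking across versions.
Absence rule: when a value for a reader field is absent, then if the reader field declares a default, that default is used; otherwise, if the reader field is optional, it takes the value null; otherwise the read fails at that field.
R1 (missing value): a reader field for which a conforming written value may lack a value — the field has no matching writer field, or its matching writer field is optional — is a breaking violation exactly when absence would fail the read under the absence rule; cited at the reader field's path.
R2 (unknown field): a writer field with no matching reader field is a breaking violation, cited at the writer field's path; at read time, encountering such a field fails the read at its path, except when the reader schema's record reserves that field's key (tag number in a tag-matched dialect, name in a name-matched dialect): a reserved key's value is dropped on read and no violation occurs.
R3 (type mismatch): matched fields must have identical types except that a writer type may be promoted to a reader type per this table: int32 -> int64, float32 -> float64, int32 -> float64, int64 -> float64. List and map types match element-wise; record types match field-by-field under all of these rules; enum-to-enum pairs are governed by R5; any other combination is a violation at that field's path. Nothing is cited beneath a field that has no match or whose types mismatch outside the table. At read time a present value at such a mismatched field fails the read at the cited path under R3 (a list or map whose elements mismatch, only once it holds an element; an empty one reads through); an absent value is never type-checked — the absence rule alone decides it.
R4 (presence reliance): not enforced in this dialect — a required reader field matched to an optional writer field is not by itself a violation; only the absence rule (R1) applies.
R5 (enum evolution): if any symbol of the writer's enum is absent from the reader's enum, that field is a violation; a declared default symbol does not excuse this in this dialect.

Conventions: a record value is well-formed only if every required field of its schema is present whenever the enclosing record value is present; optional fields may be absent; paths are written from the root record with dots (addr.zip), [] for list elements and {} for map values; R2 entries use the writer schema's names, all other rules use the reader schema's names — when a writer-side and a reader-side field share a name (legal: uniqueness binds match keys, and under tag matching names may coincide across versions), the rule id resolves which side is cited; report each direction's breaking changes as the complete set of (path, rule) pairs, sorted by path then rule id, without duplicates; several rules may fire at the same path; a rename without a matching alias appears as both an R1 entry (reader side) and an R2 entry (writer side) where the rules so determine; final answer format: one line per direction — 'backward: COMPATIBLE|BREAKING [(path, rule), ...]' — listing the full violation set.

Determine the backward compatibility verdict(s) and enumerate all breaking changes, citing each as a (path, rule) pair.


backward: BREAKING [(contact.factor, R3), (contact.version, R2)]

each type pair in Order: writer, then reader
backward for Order (reader v2, writer v1):
  role: State -> State, writer required; from role
  no writer field matches reader latitude
  codes: map<string, int64> -> map<string, int64>, writer required; from codes
  contact: Geo -> Geo, writer required; from contact
  score: float32 -> float32, writer required; from score
  id: int32 -> int32, writer optional; from id
  rating: float32 -> float32, writer required; from rating
  contact.factor: float64 -> float32, writer optional; from contact.factor
  contact.version (writer side), unknown to reader
  violation R3 at contact.factor
  violation R2 at contact.version
  backward on Order therefore BREAKING (2)
the other Order changes do not affect what is asked:
  enum State (field role in record Order): symbol CLOSED added -> its effect on Order is confined to the forward direction, not asked
  added field latitude to record Order: optional float32, tag 33 (in v2 it sits immediately before codes) -> its effect on Order is confined to the forward direction, not asked
  field codes in record Order: tag 7 changed to 36 -> inert for the asked Order verdict: nothing fires
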